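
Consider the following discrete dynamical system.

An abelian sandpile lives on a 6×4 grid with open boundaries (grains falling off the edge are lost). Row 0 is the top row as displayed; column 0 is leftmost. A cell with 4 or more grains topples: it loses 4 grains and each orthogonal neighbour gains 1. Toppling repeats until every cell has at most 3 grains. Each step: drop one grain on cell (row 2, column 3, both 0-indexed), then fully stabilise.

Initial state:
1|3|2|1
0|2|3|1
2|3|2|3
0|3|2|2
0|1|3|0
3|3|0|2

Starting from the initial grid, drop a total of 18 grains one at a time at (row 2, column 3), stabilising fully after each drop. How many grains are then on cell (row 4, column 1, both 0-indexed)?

3

step 0: 1|3|2|1
0|2|3|1
2|3|2|3
0|3|2|2
0|1|3|0
3|3|0|2
step 1: 1|3|2|1
0|2|3|2
2|3|3|0
0|3|2|3
0|1|3|0
3|3|0|2
step 2: 1|3|2|1
0|2|3|2
2|3|3|1
0|3|2|3
0|1|3|0
3|3|0|2
step 3: 1|3|2|1
0|2|3|2
2|3|3|2
0|3|2|3
0|1|3|0
3|3|0|2
step 4: 1|3|2|1
0|2|3|2
2|3|3|3
0|3|2|3
0|1|3|0
3|3|0|2
step 5: 2|1|0|3
1|1|3|0
3|2|3|3
1|1|2|1
0|3|0|2
3|3|1|2
step 6: 2|1|1|3
1|2|0|2
3|3|1|1
1|1|3|2
0|3|0|2
3|3|1|2
step 7: 2|1|1|3
1|2|0|2
3|3|1|2
1|1|3|2
0|3|0|2
3|3|1|2
step 8: 2|1|1|3
1|2|0|2
3|3|1|3
1|1|3|2
0|3|0|2
3|3|1|2
step 9: 2|1|1|3
1|2|0|3
3|3|2|0
1|1|3|3
0|3|0|2
3|3|1|2
step 10: 2|1|1|3
1|2|0|3
3|3|2|1
1|1|3|3
0|3|0|2
3|3|1|2
step 11: 2|1|1|3
1|2|0|3
3|3|2|2
1|1|3|3
0|3|0|2
3|3|1|2
step 12: 2|1|1|3
1|2|0|3
3|3|2|3
1|1|3|3
0|3|0|2
3|3|1|2
step 13: 2|1|2|0
2|3|2|1
0|1|1|3
2|3|1|1
0|3|1|3
3|3|1|2
step 14: 2|1|2|0
2|3|2|2
0|1|2|0
2|3|1|2
0|3|1|3
3|3|1|2
step 15: 2|1|2|0
2|3|2|2
0|1|2|1
2|3|1|2
0|3|1|3
3|3|1|2
step 16: 2|1|2|0
2|3|2|2
0|1|2|2
2|3|1|2
0|3|1|3
3|3|1|2
step 17: 2|1|2|0
2|3|2|2
0|1|2|3
2|3|1|2
0|3|1|3
3|3|1|2
step 18: 2|1|2|0
2|3|2|3
0|1|3|0
2|3|1|3
0|3|1|3
3|3|1|2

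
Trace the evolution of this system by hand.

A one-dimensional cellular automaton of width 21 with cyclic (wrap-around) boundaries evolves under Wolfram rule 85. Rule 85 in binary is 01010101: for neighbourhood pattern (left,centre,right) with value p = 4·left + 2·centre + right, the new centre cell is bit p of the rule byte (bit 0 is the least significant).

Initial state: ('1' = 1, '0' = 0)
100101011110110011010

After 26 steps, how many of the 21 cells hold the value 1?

12

k=0  100101011110110011010
k=1  110101000010011001010
k=2  010101111011001101010
k=3  010100001001100101011
k=4  010111101100110101001
k=5  010000100110010101101
k=6  011110110011010100101
k=7  000010011001010110101
k=8  111011001101010010101
k=9  001001100101011010100
k=10  101100110101001010111
k=11  100110010101101010000
k=12  110011010100101011110
k=13  011001010110101000010
k=14  001101010010101111011
k=15  100101011010100001001
k=16  110101001010111101100
k=17  010101101010000100110
k=18  010100101011110110011
k=19  010110101000010011001
k=20  010010101111011001101
k=21  011010100001001100101
k=22  001010111101100110101
k=23  101010000100110010101
k=24  101011110110011010100
k=25  101000010011001010110
k=26  101111011001101010010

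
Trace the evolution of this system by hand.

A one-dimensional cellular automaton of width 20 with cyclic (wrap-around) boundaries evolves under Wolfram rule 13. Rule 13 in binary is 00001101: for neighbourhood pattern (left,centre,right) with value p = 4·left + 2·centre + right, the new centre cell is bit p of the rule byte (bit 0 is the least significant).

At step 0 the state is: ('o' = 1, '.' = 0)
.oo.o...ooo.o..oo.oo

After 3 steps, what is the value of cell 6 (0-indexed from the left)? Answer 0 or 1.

1

0) .oo.o...ooo.o..oo.oo
1) .o..o.o.o...o..o..o.
2) .o..o.o.o.o.o..o..o.
3) .o..o.o.o.o.o..o..o.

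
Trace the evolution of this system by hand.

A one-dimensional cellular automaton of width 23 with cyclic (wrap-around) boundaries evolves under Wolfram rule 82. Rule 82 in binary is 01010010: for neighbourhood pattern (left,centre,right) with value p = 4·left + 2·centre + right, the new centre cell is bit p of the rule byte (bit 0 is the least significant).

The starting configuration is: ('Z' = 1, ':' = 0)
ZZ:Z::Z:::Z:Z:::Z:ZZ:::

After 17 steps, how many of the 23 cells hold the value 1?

k=0  ZZ:Z::Z:::Z:Z:::Z:ZZ:::
k=1  :Z::ZZ:Z:Z:::Z:Z:::ZZ:Z
k=2  ::ZZ:Z::::Z:Z:::Z:Z:Z::
k=3  :Z:Z::Z::Z:::Z:Z:::::Z:
k=4  Z:::ZZ:ZZ:Z:Z:::Z:::Z:Z
k=5  ZZ:Z:Z::Z::::Z:Z:Z:Z:::
k=6  :Z::::ZZ:Z::Z:::::::Z:Z
k=7  ::Z::Z:Z::ZZ:Z:::::Z:::
k=8  :Z:ZZ:::ZZ:Z::Z:::Z:Z::
k=9  Z:::ZZ:Z:Z::ZZ:Z:Z:::Z:
k=10  :Z:Z:Z::::ZZ:Z::::Z:Z::
k=11  Z:::::Z::Z:Z::Z::Z:::Z:
k=12  :Z:::Z:ZZ:::ZZ:ZZ:Z:Z::
k=13  Z:Z:Z:::ZZ:Z:Z::Z::::Z:
k=14  :::::Z:Z:Z::::ZZ:Z::Z::
k=15  ::::Z:::::Z::Z:Z::ZZ:Z:
k=16  :::Z:Z:::Z:ZZ:::ZZ:Z::Z
k=17  Z:Z:::Z:Z:::ZZ:Z:Z::ZZ:

10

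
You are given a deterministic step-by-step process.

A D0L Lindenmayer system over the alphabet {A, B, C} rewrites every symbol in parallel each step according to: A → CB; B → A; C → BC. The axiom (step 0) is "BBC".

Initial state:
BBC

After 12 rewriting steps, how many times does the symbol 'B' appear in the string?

[0] BBC
[1] AABC
[2] CBCBABC
[3] BCABCACBABC
[4] ABCCBABCCBBCACBABC
[5] CBABCBCACBABCBCAABCCBBCACBABC
[6] BCACBABCABCCBBCACBABCABCCBCBABCBCAABCCBBCACBABC
[7] ABCCBBCACBABCCBABCBCAABCCBBCACBABCCBABCBCABCACBABCABCCBCBABCBCAABCCBBCACBABC
[8] CBABCBCAABCCBBCACBABCBCACBABCABCCBCBABCBCAABCCBBCACBABCBCA…CCBABCCBBCACBABCCBABCBCABCACBABCABCCBCBABCBCAABCCBBCACBABC  (len 123)
[9] BCACBABCABCCBCBABCBCAABCCBBCACBABCABCCBBCACBABCCBABCBCABCA…CCBABCCBBCACBABCCBABCBCABCACBABCABCCBCBABCBCAABCCBBCACBABC  (len 199)
[10] ABCCBBCACBABCCBABCBCABCACBABCABCCBCBABCBCAABCCBBCACBABCCBA…CCBABCCBBCACBABCCBABCBCABCACBABCABCCBCBABCBCAABCCBBCACBABC  (len 322)
[11] CBABCBCAABCCBBCACBABCBCACBABCABCCBABCCBBCACBABCCBABCBCABCA…CCBABCCBBCACBABCCBABCBCABCACBABCABCCBCBABCBCAABCCBBCACBABC  (len 521)
[12] BCACBABCABCCBCBABCBCAABCCBBCACBABCABCCBBCACBABCCBABCBCACBA…CCBABCCBBCACBABCCBABCBCABCACBABCABCCBCBABCBCAABCCBBCACBABC  (len 843)

322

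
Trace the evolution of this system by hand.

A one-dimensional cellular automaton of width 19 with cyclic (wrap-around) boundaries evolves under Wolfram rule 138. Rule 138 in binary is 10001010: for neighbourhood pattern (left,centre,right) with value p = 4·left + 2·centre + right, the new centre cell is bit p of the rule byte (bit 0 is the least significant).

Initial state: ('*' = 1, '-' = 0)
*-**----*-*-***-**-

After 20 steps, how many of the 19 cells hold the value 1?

5

t=0: *-**----*-*-***-**-
t=1: --*----*----**--*--
t=2: -*----*----**--*---
t=3: *----*----**--*----
t=4: ----*----**--*----*
t=5: ---*----**--*----*-
t=6: --*----**--*----*--
t=7: -*----**--*----*---
t=8: *----**--*----*----
t=9: ----**--*----*----*
t=10: ---**--*----*----*-
t=11: --**--*----*----*--
t=12: -**--*----*----*---
t=13: **--*----*----*----
t=14: *--*----*----*----*
t=15: --*----*----*----**
t=16: -*----*----*----**-
t=17: *----*----*----**--
t=18: ----*----*----**--*
t=19: ---*----*----**--*-
t=20: --*----*----**--*--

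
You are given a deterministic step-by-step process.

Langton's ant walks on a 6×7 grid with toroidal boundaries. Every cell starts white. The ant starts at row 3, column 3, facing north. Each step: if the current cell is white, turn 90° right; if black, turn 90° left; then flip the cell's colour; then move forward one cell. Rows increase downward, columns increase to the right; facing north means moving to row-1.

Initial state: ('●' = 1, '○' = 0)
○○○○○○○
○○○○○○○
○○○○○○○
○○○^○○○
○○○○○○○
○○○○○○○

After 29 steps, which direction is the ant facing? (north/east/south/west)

east

t=0: ○○○○○○○
○○○○○○○
○○○○○○○
○○○^○○○
○○○○○○○
○○○○○○○
t=1: ○○○○○○○
○○○○○○○
○○○○○○○
○○○●>○○
○○○○○○○
○○○○○○○
t=2: ○○○○○○○
○○○○○○○
○○○○○○○
○○○●●○○
○○○○v○○
○○○○○○○
t=3: ○○○○○○○
○○○○○○○
○○○○○○○
○○○●●○○
○○○<●○○
○○○○○○○
t=4: ○○○○○○○
○○○○○○○
○○○○○○○
○○○^●○○
○○○●●○○
○○○○○○○
t=5: ○○○○○○○
○○○○○○○
○○○○○○○
○○<○●○○
○○○●●○○
○○○○○○○
t=6: ○○○○○○○
○○○○○○○
○○^○○○○
○○●○●○○
○○○●●○○
○○○○○○○
t=7: ○○○○○○○
○○○○○○○
○○●>○○○
○○●○●○○
○○○●●○○
○○○○○○○
t=8: ○○○○○○○
○○○○○○○
○○●●○○○
○○●v●○○
○○○●●○○
○○○○○○○
t=9: ○○○○○○○
○○○○○○○
○○●●○○○
○○<●●○○
○○○●●○○
○○○○○○○
t=10: ○○○○○○○
○○○○○○○
○○●●○○○
○○○●●○○
○○v●●○○
○○○○○○○
t=11: ○○○○○○○
○○○○○○○
○○●●○○○
○○○●●○○
○<●●●○○
○○○○○○○
t=12: ○○○○○○○
○○○○○○○
○○●●○○○
○^○●●○○
○●●●●○○
○○○○○○○
t=13: ○○○○○○○
○○○○○○○
○○●●○○○
○●>●●○○
○●●●●○○
○○○○○○○
t=14: ○○○○○○○
○○○○○○○
○○●●○○○
○●●●●○○
○●v●●○○
○○○○○○○
t=15: ○○○○○○○
○○○○○○○
○○●●○○○
○●●●●○○
○●○>●○○
○○○○○○○
t=16: ○○○○○○○
○○○○○○○
○○●●○○○
○●●^●○○
○●○○●○○
○○○○○○○
t=17: ○○○○○○○
○○○○○○○
○○●●○○○
○●<○●○○
○●○○●○○
○○○○○○○
t=18: ○○○○○○○
○○○○○○○
○○●●○○○
○●○○●○○
○●v○●○○
○○○○○○○
t=19: ○○○○○○○
○○○○○○○
○○●●○○○
○●○○●○○
○<●○●○○
○○○○○○○
t=20: ○○○○○○○
○○○○○○○
○○●●○○○
○●○○●○○
○○●○●○○
○v○○○○○
t=21: ○○○○○○○
○○○○○○○
○○●●○○○
○●○○●○○
○○●○●○○
<●○○○○○
t=22: ○○○○○○○
○○○○○○○
○○●●○○○
○●○○●○○
^○●○●○○
●●○○○○○
t=23: ○○○○○○○
○○○○○○○
○○●●○○○
○●○○●○○
●>●○●○○
●●○○○○○
t=24: ○○○○○○○
○○○○○○○
○○●●○○○
○●○○●○○
●●●○●○○
●v○○○○○
t=25: ○○○○○○○
○○○○○○○
○○●●○○○
○●○○●○○
●●●○●○○
●○>○○○○
t=26: ○○v○○○○
○○○○○○○
○○●●○○○
○●○○●○○
●●●○●○○
●○●○○○○
t=27: ○<●○○○○
○○○○○○○
○○●●○○○
○●○○●○○
●●●○●○○
●○●○○○○
t=28: ○●●○○○○
○○○○○○○
○○●●○○○
○●○○●○○
●●●○●○○
●^●○○○○
t=29: ○●●○○○○
○○○○○○○
○○●●○○○
○●○○●○○
●●●○●○○
●●>○○○○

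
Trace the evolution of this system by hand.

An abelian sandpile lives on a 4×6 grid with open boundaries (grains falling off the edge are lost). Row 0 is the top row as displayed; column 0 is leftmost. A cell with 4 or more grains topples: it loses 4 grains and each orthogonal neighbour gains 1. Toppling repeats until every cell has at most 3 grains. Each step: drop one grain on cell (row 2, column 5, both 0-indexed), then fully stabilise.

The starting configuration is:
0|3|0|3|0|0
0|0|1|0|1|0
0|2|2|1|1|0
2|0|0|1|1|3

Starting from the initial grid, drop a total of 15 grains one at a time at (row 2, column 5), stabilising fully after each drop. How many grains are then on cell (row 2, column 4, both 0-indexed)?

0) 0|3|0|3|0|0
0|0|1|0|1|0
0|2|2|1|1|0
2|0|0|1|1|3
1) 0|3|0|3|0|0
0|0|1|0|1|0
0|2|2|1|1|1
2|0|0|1|1|3
2) 0|3|0|3|0|0
0|0|1|0|1|0
0|2|2|1|1|2
2|0|0|1|1|3
3) 0|3|0|3|0|0
0|0|1|0|1|0
0|2|2|1|1|3
2|0|0|1|1|3
4) 0|3|0|3|0|0
0|0|1|0|1|1
0|2|2|1|2|1
2|0|0|1|2|0
5) 0|3|0|3|0|0
0|0|1|0|1|1
0|2|2|1|2|2
2|0|0|1|2|0
6) 0|3|0|3|0|0
0|0|1|0|1|1
0|2|2|1|2|3
2|0|0|1|2|0
7) 0|3|0|3|0|0
0|0|1|0|1|2
0|2|2|1|3|0
2|0|0|1|2|1
8) 0|3|0|3|0|0
0|0|1|0|1|2
0|2|2|1|3|1
2|0|0|1|2|1
9) 0|3|0|3|0|0
0|0|1|0|1|2
0|2|2|1|3|2
2|0|0|1|2|1
10) 0|3|0|3|0|0
0|0|1|0|1|2
0|2|2|1|3|3
2|0|0|1|2|1
11) 0|3|0|3|0|0
0|0|1|0|2|3
0|2|2|2|0|1
2|0|0|1|3|2
12) 0|3|0|3|0|0
0|0|1|0|2|3
0|2|2|2|0|2
2|0|0|1|3|2
13) 0|3|0|3|0|0
0|0|1|0|2|3
0|2|2|2|0|3
2|0|0|1|3|2
14) 0|3|0|3|0|1
0|0|1|0|3|0
0|2|2|2|1|1
2|0|0|1|3|3
15) 0|3|0|3|0|1
0|0|1|0|3|0
0|2|2|2|1|2
2|0|0|1|3|3

1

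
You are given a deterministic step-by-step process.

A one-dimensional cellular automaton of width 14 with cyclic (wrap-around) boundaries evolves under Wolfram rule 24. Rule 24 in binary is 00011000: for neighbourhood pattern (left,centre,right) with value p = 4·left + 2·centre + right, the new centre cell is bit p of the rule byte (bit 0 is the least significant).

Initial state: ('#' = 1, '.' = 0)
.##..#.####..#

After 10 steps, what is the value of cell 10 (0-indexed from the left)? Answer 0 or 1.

0) .##..#.####..#
1) .#.#...#...#..
2) ....#...#...#.
3) .....#...#...#
4) #.....#...#...
5) .#.....#...#..
6) ..#.....#...#.
7) ...#.....#...#
8) #...#.....#...
9) .#...#.....#..
10) ..#...#.....#.

0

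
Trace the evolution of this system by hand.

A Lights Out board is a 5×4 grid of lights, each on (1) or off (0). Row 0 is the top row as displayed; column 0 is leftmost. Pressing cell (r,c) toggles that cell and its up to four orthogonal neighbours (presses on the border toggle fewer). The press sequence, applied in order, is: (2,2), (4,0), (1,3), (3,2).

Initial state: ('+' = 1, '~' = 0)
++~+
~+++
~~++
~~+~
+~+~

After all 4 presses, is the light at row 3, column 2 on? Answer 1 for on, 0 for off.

k=0  ++~+
~+++
~~++
~~+~
+~+~
k=1  ++~+
~+~+
~+~~
~~~~
+~+~
k=2  ++~+
~+~+
~+~~
+~~~
~++~
k=3  ++~~
~++~
~+~+
+~~~
~++~
k=4  ++~~
~++~
~+++
++++
~+~~

1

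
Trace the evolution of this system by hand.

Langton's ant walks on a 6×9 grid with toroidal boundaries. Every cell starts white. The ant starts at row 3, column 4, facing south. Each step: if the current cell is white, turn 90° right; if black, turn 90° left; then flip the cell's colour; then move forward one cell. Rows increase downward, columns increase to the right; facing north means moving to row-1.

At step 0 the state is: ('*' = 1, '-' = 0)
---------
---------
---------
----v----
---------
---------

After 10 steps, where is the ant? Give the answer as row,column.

2,5

k=0  ---------
---------
---------
----v----
---------
---------
k=1  ---------
---------
---------
---<*----
---------
---------
k=2  ---------
---------
---^-----
---**----
---------
---------
k=3  ---------
---------
---*>----
---**----
---------
---------
k=4  ---------
---------
---**----
---*v----
---------
---------
k=5  ---------
---------
---**----
---*->---
---------
---------
k=6  ---------
---------
---**----
---*-*---
-----v---
---------
k=7  ---------
---------
---**----
---*-*---
----<*---
---------
k=8  ---------
---------
---**----
---*^*---
----**---
---------
k=9  ---------
---------
---**----
---**>---
----**---
---------
k=10  ---------
---------
---**^---
---**----
----**---
---------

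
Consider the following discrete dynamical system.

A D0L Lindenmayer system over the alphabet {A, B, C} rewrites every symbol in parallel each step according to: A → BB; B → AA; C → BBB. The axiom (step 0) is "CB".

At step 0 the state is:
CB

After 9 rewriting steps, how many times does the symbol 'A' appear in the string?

0) CB
1) BBBAA
2) AAAAAABBBB
3) BBBBBBBBBBBBAAAAAAAA
4) AAAAAAAAAAAAAAAAAAAAAAAABBBBBBBBBBBBBBBB
5) BBBBBBBBBBBBBBBBBBBBBBBBBBBBBBBBBBBBBBBBBBBBBBBBAAAAAAAAAAAAAAAAAAAAAAAAAAAAAAAA
6) AAAAAAAAAAAAAAAAAAAAAAAAAAAAAAAAAAAAAAAAAAAAAAAAAAAAAAAAAA…BBBBBBBBBBBBBBBBBBBBBBBBBBBBBBBBBBBBBBBBBBBBBBBBBBBBBBBBBB  (len 160)
7) BBBBBBBBBBBBBBBBBBBBBBBBBBBBBBBBBBBBBBBBBBBBBBBBBBBBBBBBBB…AAAAAAAAAAAAAAAAAAAAAAAAAAAAAAAAAAAAAAAAAAAAAAAAAAAAAAAAAA  (len 320)
8) AAAAAAAAAAAAAAAAAAAAAAAAAAAAAAAAAAAAAAAAAAAAAAAAAAAAAAAAAA…BBBBBBBBBBBBBBBBBBBBBBBBBBBBBBBBBBBBBBBBBBBBBBBBBBBBBBBBBB  (len 640)
9) BBBBBBBBBBBBBBBBBBBBBBBBBBBBBBBBBBBBBBBBBBBBBBBBBBBBBBBBBB…AAAAAAAAAAAAAAAAAAAAAAAAAAAAAAAAAAAAAAAAAAAAAAAAAAAAAAAAAA  (len 1280)

512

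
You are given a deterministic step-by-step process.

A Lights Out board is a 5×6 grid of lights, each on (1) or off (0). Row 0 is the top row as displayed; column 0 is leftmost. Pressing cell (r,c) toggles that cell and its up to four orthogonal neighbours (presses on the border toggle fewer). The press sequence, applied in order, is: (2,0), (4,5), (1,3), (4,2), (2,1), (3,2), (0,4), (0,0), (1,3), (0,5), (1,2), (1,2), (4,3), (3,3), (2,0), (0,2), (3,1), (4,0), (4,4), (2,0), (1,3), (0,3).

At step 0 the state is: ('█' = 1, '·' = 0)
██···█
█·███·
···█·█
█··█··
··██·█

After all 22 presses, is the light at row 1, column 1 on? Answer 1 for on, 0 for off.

step 0: ██···█
█·███·
···█·█
█··█··
··██·█
step 1: ██···█
··███·
██·█·█
···█··
··██·█
step 2: ██···█
··███·
██·█·█
···█·█
··███·
step 3: ██·█·█
······
██···█
···█·█
··███·
step 4: ██·█·█
······
██···█
··██·█
·█··█·
step 5: ██·█·█
·█····
··█··█
·███·█
·█··█·
step 6: ██·█·█
·█····
·····█
·····█
·██·█·
step 7: ██··█·
·█··█·
·····█
·····█
·██·█·
step 8: ····█·
██··█·
·····█
·····█
·██·█·
step 9: ···██·
████··
···█·█
·····█
·██·█·
step 10: ···█·█
████·█
···█·█
·····█
·██·█·
step 11: ··██·█
█····█
··██·█
·····█
·██·█·
step 12: ···█·█
████·█
···█·█
·····█
·██·█·
step 13: ···█·█
████·█
···█·█
···█·█
·█·█··
step 14: ···█·█
████·█
·····█
··█·██
·█····
step 15: ···█·█
·███·█
██···█
█·█·██
·█····
step 16: ·██··█
·█·█·█
██···█
█·█·██
·█····
step 17: ·██··█
·█·█·█
█····█
·█··██
······
step 18: ·██··█
·█·█·█
█····█
██··██
██····
step 19: ·██··█
·█·█·█
█····█
██···█
██·███
step 20: ·██··█
██·█·█
·█···█
·█···█
██·███
step 21: ·███·█
███·██
·█·█·█
·█···█
██·███
step 22: ·█··██
██████
·█·█·█
·█···█
██·███

1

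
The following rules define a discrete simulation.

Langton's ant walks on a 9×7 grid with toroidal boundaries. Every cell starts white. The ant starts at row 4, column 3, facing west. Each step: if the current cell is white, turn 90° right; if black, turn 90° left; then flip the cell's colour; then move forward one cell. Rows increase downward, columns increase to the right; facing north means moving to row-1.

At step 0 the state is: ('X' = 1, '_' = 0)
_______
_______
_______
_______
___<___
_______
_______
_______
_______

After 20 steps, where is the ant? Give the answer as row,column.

6,5

t=0: _______
_______
_______
_______
___<___
_______
_______
_______
_______
t=1: _______
_______
_______
___^___
___X___
_______
_______
_______
_______
t=2: _______
_______
_______
___X>__
___X___
_______
_______
_______
_______
t=3: _______
_______
_______
___XX__
___Xv__
_______
_______
_______
_______
t=4: _______
_______
_______
___XX__
___<X__
_______
_______
_______
_______
t=5: _______
_______
_______
___XX__
____X__
___v___
_______
_______
_______
t=6: _______
_______
_______
___XX__
____X__
__<X___
_______
_______
_______
t=7: _______
_______
_______
___XX__
__^_X__
__XX___
_______
_______
_______
t=8: _______
_______
_______
___XX__
__X>X__
__XX___
_______
_______
_______
t=9: _______
_______
_______
___XX__
__XXX__
__Xv___
_______
_______
_______
t=10: _______
_______
_______
___XX__
__XXX__
__X_>__
_______
_______
_______
t=11: _______
_______
_______
___XX__
__XXX__
__X_X__
____v__
_______
_______
t=12: _______
_______
_______
___XX__
__XXX__
__X_X__
___<X__
_______
_______
t=13: _______
_______
_______
___XX__
__XXX__
__X^X__
___XX__
_______
_______
t=14: _______
_______
_______
___XX__
__XXX__
__XX>__
___XX__
_______
_______
t=15: _______
_______
_______
___XX__
__XX^__
__XX___
___XX__
_______
_______
t=16: _______
_______
_______
___XX__
__X<___
__XX___
___XX__
_______
_______
t=17: _______
_______
_______
___XX__
__X____
__Xv___
___XX__
_______
_______
t=18: _______
_______
_______
___XX__
__X____
__X_>__
___XX__
_______
_______
t=19: _______
_______
_______
___XX__
__X____
__X_X__
___Xv__
_______
_______
t=20: _______
_______
_______
___XX__
__X____
__X_X__
___X_>_
_______
_______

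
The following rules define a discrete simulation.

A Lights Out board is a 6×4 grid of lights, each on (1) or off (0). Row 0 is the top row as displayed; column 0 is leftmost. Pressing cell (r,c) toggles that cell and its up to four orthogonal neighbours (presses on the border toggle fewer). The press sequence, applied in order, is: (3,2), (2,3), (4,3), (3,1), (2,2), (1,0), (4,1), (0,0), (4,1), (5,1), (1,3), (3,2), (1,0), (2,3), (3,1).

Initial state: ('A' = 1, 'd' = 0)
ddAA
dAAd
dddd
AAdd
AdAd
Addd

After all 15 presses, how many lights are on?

19

t=0: ddAA
dAAd
dddd
AAdd
AdAd
Addd
t=1: ddAA
dAAd
ddAd
AdAA
Addd
Addd
t=2: ddAA
dAAA
dddA
AdAd
Addd
Addd
t=3: ddAA
dAAA
dddA
AdAA
AdAA
AddA
t=4: ddAA
dAAA
dAdA
dAdA
AAAA
AddA
t=5: ddAA
dAdA
ddAd
dAAA
AAAA
AddA
t=6: AdAA
AddA
AdAd
dAAA
AAAA
AddA
t=7: AdAA
AddA
AdAd
ddAA
dddA
AAdA
t=8: dAAA
dddA
AdAd
ddAA
dddA
AAdA
t=9: dAAA
dddA
AdAd
dAAA
AAAA
AddA
t=10: dAAA
dddA
AdAd
dAAA
AdAA
dAAA
t=11: dAAd
ddAd
AdAA
dAAA
AdAA
dAAA
t=12: dAAd
ddAd
AddA
dddd
AddA
dAAA
t=13: AAAd
AAAd
dddA
dddd
AddA
dAAA
t=14: AAAd
AAAA
ddAd
dddA
AddA
dAAA
t=15: AAAd
AAAA
dAAd
AAAA
AAdA
dAAA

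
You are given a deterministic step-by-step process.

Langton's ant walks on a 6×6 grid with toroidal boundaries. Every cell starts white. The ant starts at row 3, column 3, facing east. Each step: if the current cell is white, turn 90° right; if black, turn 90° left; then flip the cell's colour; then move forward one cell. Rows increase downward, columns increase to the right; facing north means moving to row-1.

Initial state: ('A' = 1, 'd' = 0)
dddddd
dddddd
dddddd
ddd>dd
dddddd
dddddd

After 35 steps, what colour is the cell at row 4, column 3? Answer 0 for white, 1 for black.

step 0: dddddd
dddddd
dddddd
ddd>dd
dddddd
dddddd
step 1: dddddd
dddddd
dddddd
dddAdd
dddvdd
dddddd
step 2: dddddd
dddddd
dddddd
dddAdd
dd<Add
dddddd
step 3: dddddd
dddddd
dddddd
dd^Add
ddAAdd
dddddd
step 4: dddddd
dddddd
dddddd
ddA>dd
ddAAdd
dddddd
step 5: dddddd
dddddd
ddd^dd
ddAddd
ddAAdd
dddddd
step 6: dddddd
dddddd
dddA>d
ddAddd
ddAAdd
dddddd
step 7: dddddd
dddddd
dddAAd
ddAdvd
ddAAdd
dddddd
step 8: dddddd
dddddd
dddAAd
ddA<Ad
ddAAdd
dddddd
step 9: dddddd
dddddd
ddd^Ad
ddAAAd
ddAAdd
dddddd
step 10: dddddd
dddddd
dd<dAd
ddAAAd
ddAAdd
dddddd
step 11: dddddd
dd^ddd
ddAdAd
ddAAAd
ddAAdd
dddddd
step 12: dddddd
ddA>dd
ddAdAd
ddAAAd
ddAAdd
dddddd
step 13: dddddd
ddAAdd
ddAvAd
ddAAAd
ddAAdd
dddddd
step 14: dddddd
ddAAdd
dd<AAd
ddAAAd
ddAAdd
dddddd
step 15: dddddd
ddAAdd
dddAAd
ddvAAd
ddAAdd
dddddd
step 16: dddddd
ddAAdd
dddAAd
ddd>Ad
ddAAdd
dddddd
step 17: dddddd
ddAAdd
ddd^Ad
ddddAd
ddAAdd
dddddd
step 18: dddddd
ddAAdd
dd<dAd
ddddAd
ddAAdd
dddddd
step 19: dddddd
dd^Add
ddAdAd
ddddAd
ddAAdd
dddddd
step 20: dddddd
d<dAdd
ddAdAd
ddddAd
ddAAdd
dddddd
step 21: d^dddd
dAdAdd
ddAdAd
ddddAd
ddAAdd
dddddd
step 22: dA>ddd
dAdAdd
ddAdAd
ddddAd
ddAAdd
dddddd
step 23: dAAddd
dAvAdd
ddAdAd
ddddAd
ddAAdd
dddddd
step 24: dAAddd
d<AAdd
ddAdAd
ddddAd
ddAAdd
dddddd
step 25: dAAddd
ddAAdd
dvAdAd
ddddAd
ddAAdd
dddddd
step 26: dAAddd
ddAAdd
<AAdAd
ddddAd
ddAAdd
dddddd
step 27: dAAddd
^dAAdd
AAAdAd
ddddAd
ddAAdd
dddddd
step 28: dAAddd
A>AAdd
AAAdAd
ddddAd
ddAAdd
dddddd
step 29: dAAddd
AAAAdd
AvAdAd
ddddAd
ddAAdd
dddddd
step 30: dAAddd
AAAAdd
Ad>dAd
ddddAd
ddAAdd
dddddd
step 31: dAAddd
AA^Add
AdddAd
ddddAd
ddAAdd
dddddd
step 32: dAAddd
A<dAdd
AdddAd
ddddAd
ddAAdd
dddddd
step 33: dAAddd
AddAdd
AvddAd
ddddAd
ddAAdd
dddddd
step 34: dAAddd
AddAdd
<AddAd
ddddAd
ddAAdd
dddddd
step 35: dAAddd
AddAdd
dAddAd
vdddAd
ddAAdd
dddddd

1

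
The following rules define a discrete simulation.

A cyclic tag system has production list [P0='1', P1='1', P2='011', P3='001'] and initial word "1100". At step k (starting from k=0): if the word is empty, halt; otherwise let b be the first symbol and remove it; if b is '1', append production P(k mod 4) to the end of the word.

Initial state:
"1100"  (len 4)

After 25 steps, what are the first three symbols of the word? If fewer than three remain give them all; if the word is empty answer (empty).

111

0) "1100"  (len 4)
1) "1001"  (len 4)
2) "0011"  (len 4)
3) "011"  (len 3)
4) "11"  (len 2)
5) "11"  (len 2)
6) "11"  (len 2)
7) "1011"  (len 4)
8) "011001"  (len 6)
9) "11001"  (len 5)
10) "10011"  (len 5)
11) "0011011"  (len 7)
12) "011011"  (len 6)
13) "11011"  (len 5)
14) "10111"  (len 5)
15) "0111011"  (len 7)
16) "111011"  (len 6)
17) "110111"  (len 6)
18) "101111"  (len 6)
19) "01111011"  (len 8)
20) "1111011"  (len 7)
21) "1110111"  (len 7)
22) "1101111"  (len 7)
23) "101111011"  (len 9)
24) "01111011001"  (len 11)
25) "1111011001"  (len 10)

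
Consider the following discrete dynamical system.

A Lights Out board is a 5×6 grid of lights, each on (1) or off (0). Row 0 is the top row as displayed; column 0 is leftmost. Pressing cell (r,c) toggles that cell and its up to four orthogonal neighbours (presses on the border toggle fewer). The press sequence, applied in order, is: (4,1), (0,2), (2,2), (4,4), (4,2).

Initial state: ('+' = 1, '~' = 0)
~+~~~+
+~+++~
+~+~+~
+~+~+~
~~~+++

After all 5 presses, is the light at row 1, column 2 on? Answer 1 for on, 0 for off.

0) ~+~~~+
+~+++~
+~+~+~
+~+~+~
~~~+++
1) ~+~~~+
+~+++~
+~+~+~
+++~+~
++++++
2) ~~++~+
+~~++~
+~+~+~
+++~+~
++++++
3) ~~++~+
+~+++~
++~++~
++~~+~
++++++
4) ~~++~+
+~+++~
++~++~
++~~~~
+++~~~
5) ~~++~+
+~+++~
++~++~
+++~~~
+~~+~~

1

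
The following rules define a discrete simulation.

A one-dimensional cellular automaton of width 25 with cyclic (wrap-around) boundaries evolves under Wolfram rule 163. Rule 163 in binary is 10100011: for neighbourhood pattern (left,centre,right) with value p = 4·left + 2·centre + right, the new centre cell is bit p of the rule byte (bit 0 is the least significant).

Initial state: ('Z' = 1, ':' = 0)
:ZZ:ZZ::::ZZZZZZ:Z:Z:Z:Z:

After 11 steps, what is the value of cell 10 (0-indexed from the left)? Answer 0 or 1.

0) :ZZ:ZZ::::ZZZZZZ:Z:Z:Z:Z:
1) Z::Z:::ZZZ:ZZZZ:Z:Z:Z:Z::
2) ::Z::ZZ:Z:Z:ZZ:Z:Z:Z:Z::Z
3) :Z::Z::Z:Z:Z::Z:Z:Z:Z::Z:
4) Z::Z::Z:Z:Z::Z:Z:Z:Z::Z::
5) ::Z::Z:Z:Z::Z:Z:Z:Z::Z::Z
6) :Z::Z:Z:Z::Z:Z:Z:Z::Z::Z:
7) Z::Z:Z:Z::Z:Z:Z:Z::Z::Z::
8) ::Z:Z:Z::Z:Z:Z:Z::Z::Z::Z
9) :Z:Z:Z::Z:Z:Z:Z::Z::Z::Z:
10) Z:Z:Z::Z:Z:Z:Z::Z::Z::Z::
11) :Z:Z::Z:Z:Z:Z::Z::Z::Z::Z

1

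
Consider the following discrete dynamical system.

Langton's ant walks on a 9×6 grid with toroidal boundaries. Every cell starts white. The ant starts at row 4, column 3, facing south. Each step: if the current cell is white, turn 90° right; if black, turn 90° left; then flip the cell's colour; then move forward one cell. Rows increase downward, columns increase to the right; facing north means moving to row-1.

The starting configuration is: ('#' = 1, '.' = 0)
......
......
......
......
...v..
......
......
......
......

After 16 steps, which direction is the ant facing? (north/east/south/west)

south

0) ......
......
......
......
...v..
......
......
......
......
1) ......
......
......
......
..<#..
......
......
......
......
2) ......
......
......
..^...
..##..
......
......
......
......
3) ......
......
......
..#>..
..##..
......
......
......
......
4) ......
......
......
..##..
..#v..
......
......
......
......
5) ......
......
......
..##..
..#.>.
......
......
......
......
6) ......
......
......
..##..
..#.#.
....v.
......
......
......
7) ......
......
......
..##..
..#.#.
...<#.
......
......
......
8) ......
......
......
..##..
..#^#.
...##.
......
......
......
9) ......
......
......
..##..
..##>.
...##.
......
......
......
10) ......
......
......
..##^.
..##..
...##.
......
......
......
11) ......
......
......
..###>
..##..
...##.
......
......
......
12) ......
......
......
..####
..##.v
...##.
......
......
......
13) ......
......
......
..####
..##<#
...##.
......
......
......
14) ......
......
......
..##^#
..####
...##.
......
......
......
15) ......
......
......
..#<.#
..####
...##.
......
......
......
16) ......
......
......
..#..#
..#v##
...##.
......
......
......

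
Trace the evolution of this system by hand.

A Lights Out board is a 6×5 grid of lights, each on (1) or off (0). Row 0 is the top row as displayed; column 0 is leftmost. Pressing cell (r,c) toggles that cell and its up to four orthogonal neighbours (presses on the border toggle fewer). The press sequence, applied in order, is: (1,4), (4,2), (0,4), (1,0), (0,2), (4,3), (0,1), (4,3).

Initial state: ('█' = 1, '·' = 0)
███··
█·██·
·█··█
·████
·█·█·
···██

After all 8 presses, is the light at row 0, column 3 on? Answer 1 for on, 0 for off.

0

gen 0: ███··
█·██·
·█··█
·████
·█·█·
···██
gen 1: ███·█
█·█·█
·█···
·████
·█·█·
···██
gen 2: ███·█
█·█·█
·█···
·█·██
··█··
··███
gen 3: ████·
█·█··
·█···
·█·██
··█··
··███
gen 4: ·███·
·██··
██···
·█·██
··█··
··███
gen 5: ·····
·█···
██···
·█·██
··█··
··███
gen 6: ·····
·█···
██···
·█··█
···██
··█·█
gen 7: ███··
·····
██···
·█··█
···██
··█·█
gen 8: ███··
·····
██···
·█·██
··█··
··███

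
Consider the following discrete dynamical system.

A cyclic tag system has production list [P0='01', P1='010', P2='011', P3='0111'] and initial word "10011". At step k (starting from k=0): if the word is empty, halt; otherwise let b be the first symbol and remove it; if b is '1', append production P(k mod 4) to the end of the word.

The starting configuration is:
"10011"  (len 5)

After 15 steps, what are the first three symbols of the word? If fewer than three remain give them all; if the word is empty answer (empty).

101

step 0: "10011"  (len 5)
step 1: "001101"  (len 6)
step 2: "01101"  (len 5)
step 3: "1101"  (len 4)
step 4: "1010111"  (len 7)
step 5: "01011101"  (len 8)
step 6: "1011101"  (len 7)
step 7: "011101011"  (len 9)
step 8: "11101011"  (len 8)
step 9: "110101101"  (len 9)
step 10: "10101101010"  (len 11)
step 11: "0101101010011"  (len 13)
step 12: "101101010011"  (len 12)
step 13: "0110101001101"  (len 13)
step 14: "110101001101"  (len 12)
step 15: "10101001101011"  (len 14)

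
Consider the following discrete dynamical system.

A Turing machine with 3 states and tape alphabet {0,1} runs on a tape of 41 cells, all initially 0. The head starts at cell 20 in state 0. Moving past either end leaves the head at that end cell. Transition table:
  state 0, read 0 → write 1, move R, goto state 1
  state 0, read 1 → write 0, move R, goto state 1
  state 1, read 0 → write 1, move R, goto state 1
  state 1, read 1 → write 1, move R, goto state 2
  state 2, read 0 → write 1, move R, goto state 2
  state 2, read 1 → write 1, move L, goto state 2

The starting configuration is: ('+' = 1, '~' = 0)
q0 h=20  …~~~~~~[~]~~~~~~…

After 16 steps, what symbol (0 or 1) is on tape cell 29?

1

t=0: q0 h=20  …~~~~~~[~]~~~~~~…
t=1: q1 h=21  …~~~~~+[~]~~~~~~…
t=2: q1 h=22  …~~~~++[~]~~~~~~…
t=3: q1 h=23  …~~~+++[~]~~~~~~…
t=4: q1 h=24  …~~++++[~]~~~~~~…
t=5: q1 h=25  …~+++++[~]~~~~~~…
t=6: q1 h=26  …++++++[~]~~~~~~…
t=7: q1 h=27  …++++++[~]~~~~~~…
t=8: q1 h=28  …++++++[~]~~~~~~…
t=9: q1 h=29  …++++++[~]~~~~~~…
t=10: q1 h=30  …++++++[~]~~~~~~…
t=11: q1 h=31  …++++++[~]~~~~~~…
t=12: q1 h=32  …++++++[~]~~~~~~…
t=13: q1 h=33  …++++++[~]~~~~~~…
t=14: q1 h=34  …++++++[~]~~~~~~|
t=15: q1 h=35  …++++++[~]~~~~~|
t=16: q1 h=36  …++++++[~]~~~~|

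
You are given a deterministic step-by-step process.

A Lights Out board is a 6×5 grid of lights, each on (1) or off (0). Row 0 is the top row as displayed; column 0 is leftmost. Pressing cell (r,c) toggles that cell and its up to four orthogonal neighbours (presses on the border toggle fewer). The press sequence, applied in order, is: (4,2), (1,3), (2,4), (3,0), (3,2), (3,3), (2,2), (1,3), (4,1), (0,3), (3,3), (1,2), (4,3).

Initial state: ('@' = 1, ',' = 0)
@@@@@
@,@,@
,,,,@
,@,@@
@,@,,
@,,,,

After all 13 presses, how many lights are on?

19

gen 0: @@@@@
@,@,@
,,,,@
,@,@@
@,@,,
@,,,,
gen 1: @@@@@
@,@,@
,,,,@
,@@@@
@@,@,
@,@,,
gen 2: @@@,@
@,,@,
,,,@@
,@@@@
@@,@,
@,@,,
gen 3: @@@,@
@,,@@
,,,,,
,@@@,
@@,@,
@,@,,
gen 4: @@@,@
@,,@@
@,,,,
@,@@,
,@,@,
@,@,,
gen 5: @@@,@
@,,@@
@,@,,
@@,,,
,@@@,
@,@,,
gen 6: @@@,@
@,,@@
@,@@,
@@@@@
,@@,,
@,@,,
gen 7: @@@,@
@,@@@
@@,,,
@@,@@
,@@,,
@,@,,
gen 8: @@@@@
@,,,,
@@,@,
@@,@@
,@@,,
@,@,,
gen 9: @@@@@
@,,,,
@@,@,
@,,@@
@,,,,
@@@,,
gen 10: @@,,,
@,,@,
@@,@,
@,,@@
@,,,,
@@@,,
gen 11: @@,,,
@,,@,
@@,,,
@,@,,
@,,@,
@@@,,
gen 12: @@@,,
@@@,,
@@@,,
@,@,,
@,,@,
@@@,,
gen 13: @@@,,
@@@,,
@@@,,
@,@@,
@,@,@
@@@@,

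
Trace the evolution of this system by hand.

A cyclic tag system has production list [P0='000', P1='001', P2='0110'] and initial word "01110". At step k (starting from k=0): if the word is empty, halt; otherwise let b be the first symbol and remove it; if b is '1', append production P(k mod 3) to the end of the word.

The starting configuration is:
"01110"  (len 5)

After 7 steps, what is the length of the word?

gen 0: "01110"  (len 5)
gen 1: "1110"  (len 4)
gen 2: "110001"  (len 6)
gen 3: "100010110"  (len 9)
gen 4: "00010110000"  (len 11)
gen 5: "0010110000"  (len 10)
gen 6: "010110000"  (len 9)
gen 7: "10110000"  (len 8)

8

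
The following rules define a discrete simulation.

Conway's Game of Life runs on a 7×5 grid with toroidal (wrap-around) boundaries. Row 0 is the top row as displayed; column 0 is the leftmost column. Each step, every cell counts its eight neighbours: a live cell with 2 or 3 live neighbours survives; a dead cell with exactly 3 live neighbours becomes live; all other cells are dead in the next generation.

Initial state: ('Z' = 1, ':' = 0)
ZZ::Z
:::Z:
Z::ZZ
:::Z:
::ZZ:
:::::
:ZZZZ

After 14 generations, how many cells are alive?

8

gen 0: ZZ::Z
:::Z:
Z::ZZ
:::Z:
::ZZ:
:::::
:ZZZZ
gen 1: :Z:::
:ZZZ:
::ZZ:
:::::
::ZZ:
:Z::Z
:ZZZZ
gen 2: ::::Z
:Z:Z:
:Z:Z:
:::::
::ZZ:
:Z::Z
:Z:ZZ
gen 3: ::::Z
Z::ZZ
:::::
:::Z:
::ZZ:
:Z::Z
::ZZZ
gen 4: ::Z::
Z::ZZ
:::Z:
::ZZ:
::ZZZ
ZZ::Z
::Z:Z
gen 5: ZZZ::
::ZZZ
:::::
:::::
:::::
:Z:::
::Z:Z
gen 6: Z::::
Z:ZZZ
:::Z:
:::::
:::::
:::::
::ZZ:
gen 7: Z::::
ZZZZ:
::ZZ:
:::::
:::::
:::::
:::::
gen 8: Z:Z:Z
Z::Z:
:::ZZ
:::::
:::::
:::::
:::::
gen 9: ZZ:ZZ
ZZZ::
:::ZZ
:::::
:::::
:::::
:::::
gen 10: :::ZZ
:::::
ZZZZZ
:::::
:::::
:::::
Z:::Z
gen 11: Z::ZZ
:Z:::
ZZZZZ
ZZZZZ
:::::
:::::
Z::ZZ
gen 12: :ZZZ:
:::::
:::::
:::::
ZZZZZ
::::Z
Z::Z:
gen 13: :ZZZZ
::Z::
:::::
ZZZZZ
ZZZZZ
:::::
ZZ:Z:
gen 14: ::::Z
:ZZ::
Z:::Z
:::::
:::::
:::::
ZZ:Z:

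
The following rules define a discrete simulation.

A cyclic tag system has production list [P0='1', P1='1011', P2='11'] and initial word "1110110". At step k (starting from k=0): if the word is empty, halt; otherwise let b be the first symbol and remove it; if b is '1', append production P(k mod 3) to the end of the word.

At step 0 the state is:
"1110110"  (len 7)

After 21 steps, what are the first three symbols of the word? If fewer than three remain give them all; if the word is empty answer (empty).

k=0  "1110110"  (len 7)
k=1  "1101101"  (len 7)
k=2  "1011011011"  (len 10)
k=3  "01101101111"  (len 11)
k=4  "1101101111"  (len 10)
k=5  "1011011111011"  (len 13)
k=6  "01101111101111"  (len 14)
k=7  "1101111101111"  (len 13)
k=8  "1011111011111011"  (len 16)
k=9  "01111101111101111"  (len 17)
k=10  "1111101111101111"  (len 16)
k=11  "1111011111011111011"  (len 19)
k=12  "11101111101111101111"  (len 20)
k=13  "11011111011111011111"  (len 20)
k=14  "10111110111110111111011"  (len 23)
k=15  "011111011111011111101111"  (len 24)
k=16  "11111011111011111101111"  (len 23)
k=17  "11110111110111111011111011"  (len 26)
k=18  "111011111011111101111101111"  (len 27)
k=19  "110111110111111011111011111"  (len 27)
k=20  "101111101111110111110111111011"  (len 30)
k=21  "0111110111111011111011111101111"  (len 31)

011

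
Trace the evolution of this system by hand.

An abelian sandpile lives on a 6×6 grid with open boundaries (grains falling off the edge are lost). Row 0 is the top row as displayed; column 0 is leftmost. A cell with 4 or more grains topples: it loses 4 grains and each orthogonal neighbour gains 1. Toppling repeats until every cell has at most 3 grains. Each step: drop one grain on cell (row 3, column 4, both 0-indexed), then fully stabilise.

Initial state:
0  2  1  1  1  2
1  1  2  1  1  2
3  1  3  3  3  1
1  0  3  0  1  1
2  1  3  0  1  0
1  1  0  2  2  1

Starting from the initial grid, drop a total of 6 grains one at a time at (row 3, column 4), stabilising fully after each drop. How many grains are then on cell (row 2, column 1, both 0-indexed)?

[0] 0  2  1  1  1  2
1  1  2  1  1  2
3  1  3  3  3  1
1  0  3  0  1  1
2  1  3  0  1  0
1  1  0  2  2  1
[1] 0  2  1  1  1  2
1  1  2  1  1  2
3  1  3  3  3  1
1  0  3  0  2  1
2  1  3  0  1  0
1  1  0  2  2  1
[2] 0  2  1  1  1  2
1  1  2  1  1  2
3  1  3  3  3  1
1  0  3  0  3  1
2  1  3  0  1  0
1  1  0  2  2  1
[3] 0  2  1  1  1  2
1  1  3  2  2  2
3  2  1  1  1  2
1  1  1  3  1  2
2  2  0  1  2  0
1  1  1  2  2  1
[4] 0  2  1  1  1  2
1  1  3  2  2  2
3  2  1  1  1  2
1  1  1  3  2  2
2  2  0  1  2  0
1  1  1  2  2  1
[5] 0  2  1  1  1  2
1  1  3  2  2  2
3  2  1  1  1  2
1  1  1  3  3  2
2  2  0  1  2  0
1  1  1  2  2  1
[6] 0  2  1  1  1  2
1  1  3  2  2  2
3  2  1  2  2  2
1  1  2  0  1  3
2  2  0  2  3  0
1  1  1  2  2  1

2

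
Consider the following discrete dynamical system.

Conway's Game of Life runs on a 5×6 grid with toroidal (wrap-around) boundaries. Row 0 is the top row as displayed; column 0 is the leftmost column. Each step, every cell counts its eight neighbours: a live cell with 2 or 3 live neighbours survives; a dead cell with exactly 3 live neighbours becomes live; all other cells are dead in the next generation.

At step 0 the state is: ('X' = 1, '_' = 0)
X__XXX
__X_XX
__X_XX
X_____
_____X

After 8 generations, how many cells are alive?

9

k=0  X__XXX
__X_XX
__X_XX
X_____
_____X
k=1  X__X__
_XX___
XX__X_
X___X_
______
k=2  _XX___
__XX_X
X_XX__
XX____
_____X
k=3  XXXXX_
X___X_
X__XXX
XXX__X
__X___
k=4  X_X_X_
______
__XX__
__X___
____X_
k=5  ___X_X
_XX___
__XX__
__X___
_X___X
k=6  _X__X_
_X__X_
___X__
_XXX__
X_X_X_
k=7  XXX_X_
__XXX_
_X_XX_
_X__X_
X___XX
k=8  X_X___
X_____
_X___X
_XX___
__X_X_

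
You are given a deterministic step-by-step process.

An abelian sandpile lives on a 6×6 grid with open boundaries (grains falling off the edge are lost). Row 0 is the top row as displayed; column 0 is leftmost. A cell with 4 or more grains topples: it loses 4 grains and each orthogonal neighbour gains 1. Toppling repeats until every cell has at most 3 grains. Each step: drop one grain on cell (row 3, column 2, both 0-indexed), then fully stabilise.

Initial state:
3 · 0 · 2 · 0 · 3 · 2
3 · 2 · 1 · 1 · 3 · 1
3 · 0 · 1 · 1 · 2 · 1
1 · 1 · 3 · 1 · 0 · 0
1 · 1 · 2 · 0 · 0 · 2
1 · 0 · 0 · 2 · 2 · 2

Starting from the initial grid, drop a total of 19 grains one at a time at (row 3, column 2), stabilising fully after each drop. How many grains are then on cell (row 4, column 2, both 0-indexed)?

3

[0] 3 · 0 · 2 · 0 · 3 · 2
3 · 2 · 1 · 1 · 3 · 1
3 · 0 · 1 · 1 · 2 · 1
1 · 1 · 3 · 1 · 0 · 0
1 · 1 · 2 · 0 · 0 · 2
1 · 0 · 0 · 2 · 2 · 2
[1] 3 · 0 · 2 · 0 · 3 · 2
3 · 2 · 1 · 1 · 3 · 1
3 · 0 · 2 · 1 · 2 · 1
1 · 2 · 0 · 2 · 0 · 0
1 · 1 · 3 · 0 · 0 · 2
1 · 0 · 0 · 2 · 2 · 2
[2] 3 · 0 · 2 · 0 · 3 · 2
3 · 2 · 1 · 1 · 3 · 1
3 · 0 · 2 · 1 · 2 · 1
1 · 2 · 1 · 2 · 0 · 0
1 · 1 · 3 · 0 · 0 · 2
1 · 0 · 0 · 2 · 2 · 2
[3] 3 · 0 · 2 · 0 · 3 · 2
3 · 2 · 1 · 1 · 3 · 1
3 · 0 · 2 · 1 · 2 · 1
1 · 2 · 2 · 2 · 0 · 0
1 · 1 · 3 · 0 · 0 · 2
1 · 0 · 0 · 2 · 2 · 2
[4] 3 · 0 · 2 · 0 · 3 · 2
3 · 2 · 1 · 1 · 3 · 1
3 · 0 · 2 · 1 · 2 · 1
1 · 2 · 3 · 2 · 0 · 0
1 · 1 · 3 · 0 · 0 · 2
1 · 0 · 0 · 2 · 2 · 2
[5] 3 · 0 · 2 · 0 · 3 · 2
3 · 2 · 1 · 1 · 3 · 1
3 · 0 · 3 · 1 · 2 · 1
1 · 3 · 1 · 3 · 0 · 0
1 · 2 · 0 · 1 · 0 · 2
1 · 0 · 1 · 2 · 2 · 2
[6] 3 · 0 · 2 · 0 · 3 · 2
3 · 2 · 1 · 1 · 3 · 1
3 · 0 · 3 · 1 · 2 · 1
1 · 3 · 2 · 3 · 0 · 0
1 · 2 · 0 · 1 · 0 · 2
1 · 0 · 1 · 2 · 2 · 2
[7] 3 · 0 · 2 · 0 · 3 · 2
3 · 2 · 1 · 1 · 3 · 1
3 · 0 · 3 · 1 · 2 · 1
1 · 3 · 3 · 3 · 0 · 0
1 · 2 · 0 · 1 · 0 · 2
1 · 0 · 1 · 2 · 2 · 2
[8] 3 · 0 · 2 · 0 · 3 · 2
3 · 2 · 2 · 1 · 3 · 1
3 · 2 · 0 · 3 · 2 · 1
2 · 0 · 3 · 0 · 1 · 0
1 · 3 · 1 · 2 · 0 · 2
1 · 0 · 1 · 2 · 2 · 2
[9] 3 · 0 · 2 · 0 · 3 · 2
3 · 2 · 2 · 1 · 3 · 1
3 · 2 · 1 · 3 · 2 · 1
2 · 1 · 0 · 1 · 1 · 0
1 · 3 · 2 · 2 · 0 · 2
1 · 0 · 1 · 2 · 2 · 2
[10] 3 · 0 · 2 · 0 · 3 · 2
3 · 2 · 2 · 1 · 3 · 1
3 · 2 · 1 · 3 · 2 · 1
2 · 1 · 1 · 1 · 1 · 0
1 · 3 · 2 · 2 · 0 · 2
1 · 0 · 1 · 2 · 2 · 2
[11] 3 · 0 · 2 · 0 · 3 · 2
3 · 2 · 2 · 1 · 3 · 1
3 · 2 · 1 · 3 · 2 · 1
2 · 1 · 2 · 1 · 1 · 0
1 · 3 · 2 · 2 · 0 · 2
1 · 0 · 1 · 2 · 2 · 2
[12] 3 · 0 · 2 · 0 · 3 · 2
3 · 2 · 2 · 1 · 3 · 1
3 · 2 · 1 · 3 · 2 · 1
2 · 1 · 3 · 1 · 1 · 0
1 · 3 · 2 · 2 · 0 · 2
1 · 0 · 1 · 2 · 2 · 2
[13] 3 · 0 · 2 · 0 · 3 · 2
3 · 2 · 2 · 1 · 3 · 1
3 · 2 · 2 · 3 · 2 · 1
2 · 2 · 0 · 2 · 1 · 0
1 · 3 · 3 · 2 · 0 · 2
1 · 0 · 1 · 2 · 2 · 2
[14] 3 · 0 · 2 · 0 · 3 · 2
3 · 2 · 2 · 1 · 3 · 1
3 · 2 · 2 · 3 · 2 · 1
2 · 2 · 1 · 2 · 1 · 0
1 · 3 · 3 · 2 · 0 · 2
1 · 0 · 1 · 2 · 2 · 2
[15] 3 · 0 · 2 · 0 · 3 · 2
3 · 2 · 2 · 1 · 3 · 1
3 · 2 · 2 · 3 · 2 · 1
2 · 2 · 2 · 2 · 1 · 0
1 · 3 · 3 · 2 · 0 · 2
1 · 0 · 1 · 2 · 2 · 2
[16] 3 · 0 · 2 · 0 · 3 · 2
3 · 2 · 2 · 1 · 3 · 1
3 · 2 · 2 · 3 · 2 · 1
2 · 2 · 3 · 2 · 1 · 0
1 · 3 · 3 · 2 · 0 · 2
1 · 0 · 1 · 2 · 2 · 2
[17] 3 · 0 · 2 · 0 · 3 · 2
3 · 2 · 2 · 1 · 3 · 1
3 · 3 · 3 · 3 · 2 · 1
3 · 0 · 2 · 3 · 1 · 0
2 · 1 · 1 · 3 · 0 · 2
1 · 1 · 2 · 2 · 2 · 2
[18] 3 · 0 · 2 · 0 · 3 · 2
3 · 2 · 2 · 1 · 3 · 1
3 · 3 · 3 · 3 · 2 · 1
3 · 0 · 3 · 3 · 1 · 0
2 · 1 · 1 · 3 · 0 · 2
1 · 1 · 2 · 2 · 2 · 2
[19] 0 · 2 · 3 · 0 · 3 · 2
2 · 1 · 0 · 3 · 3 · 1
2 · 2 · 3 · 1 · 3 · 1
0 · 3 · 2 · 2 · 2 · 0
3 · 1 · 3 · 0 · 1 · 2
1 · 1 · 2 · 3 · 2 · 2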